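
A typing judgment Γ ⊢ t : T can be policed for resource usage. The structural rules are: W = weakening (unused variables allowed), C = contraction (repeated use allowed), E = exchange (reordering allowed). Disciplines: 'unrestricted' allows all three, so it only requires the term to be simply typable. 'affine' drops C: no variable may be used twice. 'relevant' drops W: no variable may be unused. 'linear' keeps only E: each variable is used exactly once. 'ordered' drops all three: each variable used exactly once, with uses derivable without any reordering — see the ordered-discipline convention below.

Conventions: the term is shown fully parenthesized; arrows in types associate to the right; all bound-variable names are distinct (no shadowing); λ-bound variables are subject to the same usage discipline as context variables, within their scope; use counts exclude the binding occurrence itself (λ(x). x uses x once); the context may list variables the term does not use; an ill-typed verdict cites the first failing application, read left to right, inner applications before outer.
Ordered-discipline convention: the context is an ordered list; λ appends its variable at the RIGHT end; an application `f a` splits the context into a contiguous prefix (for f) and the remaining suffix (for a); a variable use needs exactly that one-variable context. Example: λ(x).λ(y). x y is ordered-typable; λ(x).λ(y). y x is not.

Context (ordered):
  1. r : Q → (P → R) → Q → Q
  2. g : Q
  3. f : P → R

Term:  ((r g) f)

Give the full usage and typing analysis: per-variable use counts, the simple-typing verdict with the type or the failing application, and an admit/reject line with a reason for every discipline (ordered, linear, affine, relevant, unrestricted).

counts: r ×1, g ×1, f ×1
uses in reading order: r, g, f
typing: ✓ — Q → Q
ordered ✓ (single-use (r, g, f), ordered derivation ok)
linear ✓ (r, g, f: one use apiece)
affine ✓ (at most one use each (r, g, f))
relevant ✓ (none of r, g, f goes unused)
unrestricted ✓ (well-typed at Q → Q; no restrictions here)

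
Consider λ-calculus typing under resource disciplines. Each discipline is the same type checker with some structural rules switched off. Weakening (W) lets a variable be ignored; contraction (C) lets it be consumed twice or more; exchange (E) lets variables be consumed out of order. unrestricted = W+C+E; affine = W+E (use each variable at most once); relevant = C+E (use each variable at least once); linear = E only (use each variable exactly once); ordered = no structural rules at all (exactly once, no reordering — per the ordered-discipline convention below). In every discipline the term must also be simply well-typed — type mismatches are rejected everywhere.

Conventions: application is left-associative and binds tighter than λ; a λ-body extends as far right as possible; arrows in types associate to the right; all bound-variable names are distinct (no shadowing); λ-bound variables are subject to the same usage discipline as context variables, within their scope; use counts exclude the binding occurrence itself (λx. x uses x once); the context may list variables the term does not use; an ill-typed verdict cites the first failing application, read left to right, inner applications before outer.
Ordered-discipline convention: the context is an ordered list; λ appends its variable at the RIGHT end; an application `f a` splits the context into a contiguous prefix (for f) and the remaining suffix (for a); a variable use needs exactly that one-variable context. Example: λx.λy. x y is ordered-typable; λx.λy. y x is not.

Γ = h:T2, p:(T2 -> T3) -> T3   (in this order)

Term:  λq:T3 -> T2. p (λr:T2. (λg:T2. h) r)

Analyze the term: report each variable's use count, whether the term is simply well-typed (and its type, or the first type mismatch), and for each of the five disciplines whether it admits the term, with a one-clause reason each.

usage: h ×1; p ×1; q [bound] ×0; r [bound] ×1; g [bound] ×0
use order (left to right): p, h, r
typing: ill-typed: an application expects T2 -> T3 but receives T2 -> T2
ordered: ✗, the type mismatch rejects it
linear: ✗, not simply typable
affine: ✗, fails simple typing
relevant: ✗, a type mismatch blocks all five
unrestricted: ✗, the type mismatch rejects it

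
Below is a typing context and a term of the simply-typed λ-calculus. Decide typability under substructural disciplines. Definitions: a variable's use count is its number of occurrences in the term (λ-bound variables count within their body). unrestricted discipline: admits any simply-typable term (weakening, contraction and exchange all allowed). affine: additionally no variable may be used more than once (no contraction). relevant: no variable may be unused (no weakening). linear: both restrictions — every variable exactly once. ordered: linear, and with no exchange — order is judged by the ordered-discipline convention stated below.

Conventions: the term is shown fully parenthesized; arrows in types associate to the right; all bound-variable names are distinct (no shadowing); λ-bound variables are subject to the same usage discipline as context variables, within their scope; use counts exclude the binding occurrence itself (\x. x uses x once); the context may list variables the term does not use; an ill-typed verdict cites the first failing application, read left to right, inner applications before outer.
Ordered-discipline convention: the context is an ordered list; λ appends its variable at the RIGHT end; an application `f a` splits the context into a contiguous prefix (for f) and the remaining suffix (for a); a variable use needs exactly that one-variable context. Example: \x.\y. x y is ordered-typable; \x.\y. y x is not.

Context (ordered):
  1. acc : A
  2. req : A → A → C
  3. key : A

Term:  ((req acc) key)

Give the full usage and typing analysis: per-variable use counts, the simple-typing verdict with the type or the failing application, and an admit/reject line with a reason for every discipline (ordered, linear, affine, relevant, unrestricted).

usage: acc: 1; req: 1; key: 1
order of uses: req, acc, key
typing: the term checks, with type C
ordered: ✗, no ordered split (uses run req, acc, key)
linear: ✓, acc, req, key: one use apiece
affine: ✓, no duplicate uses among acc, req, key
relevant: ✓, every one of acc, req, key appears
unrestricted: ✓, type-checks (C) and nothing is barred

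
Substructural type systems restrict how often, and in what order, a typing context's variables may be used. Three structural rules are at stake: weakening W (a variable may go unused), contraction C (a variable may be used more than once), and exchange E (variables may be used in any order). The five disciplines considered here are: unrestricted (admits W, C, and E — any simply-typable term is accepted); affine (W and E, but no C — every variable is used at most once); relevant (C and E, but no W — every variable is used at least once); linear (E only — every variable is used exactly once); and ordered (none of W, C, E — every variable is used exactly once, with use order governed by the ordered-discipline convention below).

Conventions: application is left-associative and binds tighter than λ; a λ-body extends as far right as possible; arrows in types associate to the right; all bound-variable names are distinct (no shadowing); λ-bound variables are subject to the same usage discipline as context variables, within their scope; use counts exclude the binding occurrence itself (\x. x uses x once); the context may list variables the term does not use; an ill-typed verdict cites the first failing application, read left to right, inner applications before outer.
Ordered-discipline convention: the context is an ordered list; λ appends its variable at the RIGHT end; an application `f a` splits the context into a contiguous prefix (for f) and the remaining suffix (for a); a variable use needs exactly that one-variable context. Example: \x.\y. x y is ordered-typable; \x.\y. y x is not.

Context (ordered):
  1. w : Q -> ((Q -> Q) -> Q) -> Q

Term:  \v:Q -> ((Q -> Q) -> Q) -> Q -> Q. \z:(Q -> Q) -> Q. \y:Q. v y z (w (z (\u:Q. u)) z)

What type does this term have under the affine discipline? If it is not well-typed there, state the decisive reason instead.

not well-typed under affine — uses contraction: z ×3
use counts: w ×1, v [bound] ×1, z [bound] ×3, y [bound] ×1, u [bound] ×1
use order (left to right): v, y, z, w, z, u, z
typing: well-typed — term : (Q -> ((Q -> Q) -> Q) -> Q -> Q) -> ((Q -> Q) -> Q) -> Q -> Q
across the five disciplines: ordered ✗ | linear ✗ | affine ✗ | relevant ✓ | unrestricted ✓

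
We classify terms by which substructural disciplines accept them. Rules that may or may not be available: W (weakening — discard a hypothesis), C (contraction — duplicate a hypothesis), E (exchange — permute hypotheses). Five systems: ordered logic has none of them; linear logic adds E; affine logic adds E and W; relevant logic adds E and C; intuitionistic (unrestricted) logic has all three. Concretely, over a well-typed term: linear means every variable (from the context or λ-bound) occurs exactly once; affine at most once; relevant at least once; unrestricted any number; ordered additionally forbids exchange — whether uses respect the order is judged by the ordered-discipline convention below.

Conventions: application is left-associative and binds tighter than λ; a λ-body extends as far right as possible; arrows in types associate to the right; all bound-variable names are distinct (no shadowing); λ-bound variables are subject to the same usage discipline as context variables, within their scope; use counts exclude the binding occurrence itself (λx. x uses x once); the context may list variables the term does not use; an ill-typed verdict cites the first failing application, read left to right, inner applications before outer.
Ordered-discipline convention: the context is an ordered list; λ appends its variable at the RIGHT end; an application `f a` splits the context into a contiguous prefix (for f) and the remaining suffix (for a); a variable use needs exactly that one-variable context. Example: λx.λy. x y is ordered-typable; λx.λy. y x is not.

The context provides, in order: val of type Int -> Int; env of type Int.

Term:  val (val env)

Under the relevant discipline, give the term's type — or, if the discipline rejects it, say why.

term : Int
variable uses: val: 2; env: 1
order of uses: val, val, env
typing: well-typed at Int
all disciplines: ordered ✗; linear ✗; affine ✗; relevant ✓; unrestricted ✓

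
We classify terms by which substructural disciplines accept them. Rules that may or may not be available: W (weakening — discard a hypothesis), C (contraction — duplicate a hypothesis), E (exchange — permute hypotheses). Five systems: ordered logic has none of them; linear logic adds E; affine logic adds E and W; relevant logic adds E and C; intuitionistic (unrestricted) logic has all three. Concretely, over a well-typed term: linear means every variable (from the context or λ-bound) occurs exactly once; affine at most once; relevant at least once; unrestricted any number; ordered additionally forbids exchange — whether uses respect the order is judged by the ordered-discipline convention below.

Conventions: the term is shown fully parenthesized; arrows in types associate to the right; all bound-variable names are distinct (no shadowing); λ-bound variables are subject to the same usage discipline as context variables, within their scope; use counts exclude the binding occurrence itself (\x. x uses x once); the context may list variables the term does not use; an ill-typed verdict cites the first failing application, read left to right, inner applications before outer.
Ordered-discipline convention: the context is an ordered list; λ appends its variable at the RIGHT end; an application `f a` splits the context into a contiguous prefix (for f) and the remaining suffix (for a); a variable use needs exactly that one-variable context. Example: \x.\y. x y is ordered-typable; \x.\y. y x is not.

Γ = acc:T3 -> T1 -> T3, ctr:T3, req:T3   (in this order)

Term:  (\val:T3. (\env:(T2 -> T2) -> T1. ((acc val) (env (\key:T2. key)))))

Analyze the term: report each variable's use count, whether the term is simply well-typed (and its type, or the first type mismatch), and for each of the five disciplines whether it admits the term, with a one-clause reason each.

usage: acc ×1; ctr ×0; req ×0; val [bound] ×1; env [bound] ×1; key [bound] ×1
left-to-right use order: acc, val, env, key
typing: ✓ — T3 -> ((T2 -> T2) -> T1) -> T3
ordered: ✗ — ctr, req never used (weakening)
linear: ✗ — ctr, req never used (weakening)
affine: ✓ — acc, ctr, req, val, env, key: no repeats, contraction unneeded
relevant: ✗ — ctr, req never used (weakening)
unrestricted: ✓ — well-typed at T3 -> ((T2 -> T2) -> T1) -> T3; no restrictions here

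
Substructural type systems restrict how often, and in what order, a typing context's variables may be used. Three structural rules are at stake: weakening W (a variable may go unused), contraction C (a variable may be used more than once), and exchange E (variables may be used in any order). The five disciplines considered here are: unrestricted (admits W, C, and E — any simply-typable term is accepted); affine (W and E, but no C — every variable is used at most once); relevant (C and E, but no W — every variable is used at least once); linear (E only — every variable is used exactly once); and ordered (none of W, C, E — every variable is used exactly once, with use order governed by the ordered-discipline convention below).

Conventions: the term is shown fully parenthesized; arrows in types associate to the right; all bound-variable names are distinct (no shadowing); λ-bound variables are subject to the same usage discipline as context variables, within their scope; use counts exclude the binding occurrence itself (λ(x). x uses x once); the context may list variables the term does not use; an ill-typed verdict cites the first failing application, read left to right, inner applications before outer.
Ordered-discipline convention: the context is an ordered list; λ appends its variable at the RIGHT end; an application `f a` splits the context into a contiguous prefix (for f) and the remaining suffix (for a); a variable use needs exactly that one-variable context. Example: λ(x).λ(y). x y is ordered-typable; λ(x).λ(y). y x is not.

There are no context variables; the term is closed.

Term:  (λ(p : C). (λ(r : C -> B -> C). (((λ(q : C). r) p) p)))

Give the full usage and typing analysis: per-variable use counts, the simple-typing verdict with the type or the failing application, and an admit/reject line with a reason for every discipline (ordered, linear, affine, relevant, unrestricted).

usage: p [bound]=2, r [bound]=1, q [bound]=0
use order (left to right): r, p, p
typing: ✓ — C -> (C -> B -> C) -> B -> C
ordered: ✗ — needs contraction — p ×2; needs weakening: q unused
linear: ✗ — needs contraction — p ×2; needs weakening: q unused
affine: ✗ — needs contraction — p ×2
relevant: ✗ — needs weakening: q unused
unrestricted: ✓ — typability at C -> (C -> B -> C) -> B -> C is all that's needed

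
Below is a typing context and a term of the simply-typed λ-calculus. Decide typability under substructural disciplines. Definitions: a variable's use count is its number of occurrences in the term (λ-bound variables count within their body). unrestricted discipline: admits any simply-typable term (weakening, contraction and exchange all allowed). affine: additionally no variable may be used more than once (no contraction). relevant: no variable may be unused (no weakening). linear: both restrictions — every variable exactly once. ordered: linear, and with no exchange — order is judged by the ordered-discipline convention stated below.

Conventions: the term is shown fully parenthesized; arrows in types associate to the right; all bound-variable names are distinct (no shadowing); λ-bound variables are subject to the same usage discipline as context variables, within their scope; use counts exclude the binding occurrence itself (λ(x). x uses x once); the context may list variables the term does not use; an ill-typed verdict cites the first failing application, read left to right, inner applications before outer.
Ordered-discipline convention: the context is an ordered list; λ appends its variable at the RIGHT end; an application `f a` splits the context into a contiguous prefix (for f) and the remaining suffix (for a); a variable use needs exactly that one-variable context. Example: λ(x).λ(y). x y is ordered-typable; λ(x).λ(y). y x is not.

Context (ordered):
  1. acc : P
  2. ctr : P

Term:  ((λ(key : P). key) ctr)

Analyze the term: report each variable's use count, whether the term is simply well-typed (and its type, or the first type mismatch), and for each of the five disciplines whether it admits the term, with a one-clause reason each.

usage: acc: 0; ctr: 1; key (λ-bound): 1
order of uses: key, ctr
typing: well-typed at P
ordered ✗ (acc left unused)
linear ✗ (acc left unused)
affine ✓ (no duplicate uses among acc, ctr, key)
relevant ✗ (acc left unused)
unrestricted ✓ (typability at P is all that's needed)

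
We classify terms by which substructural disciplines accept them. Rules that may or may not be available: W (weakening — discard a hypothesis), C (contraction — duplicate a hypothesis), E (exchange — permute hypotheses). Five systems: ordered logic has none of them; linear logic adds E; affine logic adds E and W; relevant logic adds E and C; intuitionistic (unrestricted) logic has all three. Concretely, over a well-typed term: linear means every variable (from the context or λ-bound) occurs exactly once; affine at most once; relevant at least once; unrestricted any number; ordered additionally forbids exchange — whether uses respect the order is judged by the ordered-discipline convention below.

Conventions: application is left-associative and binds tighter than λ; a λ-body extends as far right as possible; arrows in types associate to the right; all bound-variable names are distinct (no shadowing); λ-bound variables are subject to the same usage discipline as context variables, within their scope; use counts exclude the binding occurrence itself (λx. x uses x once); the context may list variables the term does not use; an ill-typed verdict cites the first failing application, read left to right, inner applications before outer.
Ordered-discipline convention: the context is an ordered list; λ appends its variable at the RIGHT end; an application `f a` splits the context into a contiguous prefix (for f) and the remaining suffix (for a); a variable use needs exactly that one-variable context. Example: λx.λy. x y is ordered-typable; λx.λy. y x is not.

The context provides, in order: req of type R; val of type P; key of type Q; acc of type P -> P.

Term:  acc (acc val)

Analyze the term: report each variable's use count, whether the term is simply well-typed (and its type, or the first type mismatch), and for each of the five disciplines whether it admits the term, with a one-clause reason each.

use counts: req: 0; val: 1; key: 0; acc: 2
uses in reading order: acc, acc, val
typing: well-typed — term : P
ordered ✗ (acc ×2 used more than once (contraction); needs weakening: req, key unused)
linear ✗ (acc ×2 used more than once (contraction); needs weakening: req, key unused)
affine ✗ (acc ×2 used more than once (contraction))
relevant ✗ (needs weakening: req, key unused)
unrestricted ✓ (well-typed at P; no restrictions here)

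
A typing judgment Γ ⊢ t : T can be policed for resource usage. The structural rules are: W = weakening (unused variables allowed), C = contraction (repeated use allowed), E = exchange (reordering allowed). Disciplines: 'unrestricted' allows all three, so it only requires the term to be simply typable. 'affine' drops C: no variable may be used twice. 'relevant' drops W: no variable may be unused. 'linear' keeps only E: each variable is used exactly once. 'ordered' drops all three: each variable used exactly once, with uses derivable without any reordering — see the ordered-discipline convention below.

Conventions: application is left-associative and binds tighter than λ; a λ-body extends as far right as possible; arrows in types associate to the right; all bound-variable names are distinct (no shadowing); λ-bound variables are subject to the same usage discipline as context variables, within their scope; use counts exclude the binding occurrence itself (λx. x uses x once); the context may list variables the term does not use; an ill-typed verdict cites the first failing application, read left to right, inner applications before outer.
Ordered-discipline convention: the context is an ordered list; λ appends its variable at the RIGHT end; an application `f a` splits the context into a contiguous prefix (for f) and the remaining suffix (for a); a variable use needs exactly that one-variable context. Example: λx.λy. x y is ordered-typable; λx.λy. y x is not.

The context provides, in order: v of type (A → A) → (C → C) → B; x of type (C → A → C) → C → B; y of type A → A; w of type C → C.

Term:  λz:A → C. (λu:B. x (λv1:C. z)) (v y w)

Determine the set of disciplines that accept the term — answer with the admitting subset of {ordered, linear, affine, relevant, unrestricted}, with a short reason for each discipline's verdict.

admitting disciplines: affine, unrestricted
counts: v: 1×, x: 1×, y: 1×, w: 1×, z [bound]: 1×, u [bound]: 0×, v1 [bound]: 0×
uses in reading order: x, z, v, y, w
typing: well-typed — term : (A → C) → C → B
ordered ✗ (unused: u, v1 — weakening required)
linear ✗ (unused: u, v1 — weakening required)
affine ✓ (at most one use each (v, x, y, w, z, u, v1))
relevant ✗ (unused: u, v1 — weakening required)
unrestricted ✓ (simply typable at (A → C) → C → B; W, C, E all held)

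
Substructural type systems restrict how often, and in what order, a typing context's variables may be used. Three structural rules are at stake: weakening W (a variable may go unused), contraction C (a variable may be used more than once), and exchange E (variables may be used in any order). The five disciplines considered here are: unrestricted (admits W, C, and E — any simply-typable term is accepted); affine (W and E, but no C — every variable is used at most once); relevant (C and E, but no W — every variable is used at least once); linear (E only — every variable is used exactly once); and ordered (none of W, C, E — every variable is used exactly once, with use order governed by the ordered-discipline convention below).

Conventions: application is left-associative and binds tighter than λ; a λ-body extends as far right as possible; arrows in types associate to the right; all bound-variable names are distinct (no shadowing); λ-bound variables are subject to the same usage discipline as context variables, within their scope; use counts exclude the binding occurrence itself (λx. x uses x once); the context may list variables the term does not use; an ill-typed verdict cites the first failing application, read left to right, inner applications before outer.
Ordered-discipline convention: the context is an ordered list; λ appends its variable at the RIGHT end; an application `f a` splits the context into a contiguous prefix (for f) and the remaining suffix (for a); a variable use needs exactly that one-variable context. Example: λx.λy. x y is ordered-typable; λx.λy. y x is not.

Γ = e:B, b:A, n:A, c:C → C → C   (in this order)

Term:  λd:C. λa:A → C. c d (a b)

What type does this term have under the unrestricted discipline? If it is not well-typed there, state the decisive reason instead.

term : C → (A → C) → C
counts: e=0, b=1, n=0, c=1, d [bound]=1, a [bound]=1
use order (left to right): c, d, a, b
typing: well-typed at C → (A → C) → C
all disciplines: ordered ✗ · linear ✗ · affine ✓ · relevant ✗ · unrestricted ✓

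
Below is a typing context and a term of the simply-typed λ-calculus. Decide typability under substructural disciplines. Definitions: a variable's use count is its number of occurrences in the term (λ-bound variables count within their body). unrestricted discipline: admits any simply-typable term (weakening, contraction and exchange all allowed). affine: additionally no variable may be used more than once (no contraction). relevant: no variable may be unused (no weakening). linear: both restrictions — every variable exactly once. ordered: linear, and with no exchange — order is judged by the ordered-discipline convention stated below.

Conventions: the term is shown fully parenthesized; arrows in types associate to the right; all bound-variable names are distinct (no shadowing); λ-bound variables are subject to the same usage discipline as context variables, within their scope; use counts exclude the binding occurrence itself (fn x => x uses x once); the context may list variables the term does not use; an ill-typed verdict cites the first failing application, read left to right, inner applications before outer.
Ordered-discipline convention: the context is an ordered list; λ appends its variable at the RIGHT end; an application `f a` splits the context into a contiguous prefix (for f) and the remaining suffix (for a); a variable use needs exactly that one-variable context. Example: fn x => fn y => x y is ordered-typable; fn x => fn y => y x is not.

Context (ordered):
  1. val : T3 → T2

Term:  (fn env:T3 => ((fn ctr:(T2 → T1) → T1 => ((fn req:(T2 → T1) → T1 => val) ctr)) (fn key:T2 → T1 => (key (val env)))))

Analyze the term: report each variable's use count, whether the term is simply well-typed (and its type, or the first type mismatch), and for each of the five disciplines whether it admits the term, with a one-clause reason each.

counts: val ×2, env (bound) ×1, ctr (bound) ×1, req (bound) ×0, key (bound) ×1
order of uses: val, ctr, key, val, env
typing: ✓ — T3 → T3 → T2
ordered: ✗ — needs contraction — val ×2; req never used (weakening)
linear: ✗ — needs contraction — val ×2; req never used (weakening)
affine: ✗ — needs contraction — val ×2
relevant: ✗ — req never used (weakening)
unrestricted: ✓ — well-typed at T3 → T3 → T2; no restrictions here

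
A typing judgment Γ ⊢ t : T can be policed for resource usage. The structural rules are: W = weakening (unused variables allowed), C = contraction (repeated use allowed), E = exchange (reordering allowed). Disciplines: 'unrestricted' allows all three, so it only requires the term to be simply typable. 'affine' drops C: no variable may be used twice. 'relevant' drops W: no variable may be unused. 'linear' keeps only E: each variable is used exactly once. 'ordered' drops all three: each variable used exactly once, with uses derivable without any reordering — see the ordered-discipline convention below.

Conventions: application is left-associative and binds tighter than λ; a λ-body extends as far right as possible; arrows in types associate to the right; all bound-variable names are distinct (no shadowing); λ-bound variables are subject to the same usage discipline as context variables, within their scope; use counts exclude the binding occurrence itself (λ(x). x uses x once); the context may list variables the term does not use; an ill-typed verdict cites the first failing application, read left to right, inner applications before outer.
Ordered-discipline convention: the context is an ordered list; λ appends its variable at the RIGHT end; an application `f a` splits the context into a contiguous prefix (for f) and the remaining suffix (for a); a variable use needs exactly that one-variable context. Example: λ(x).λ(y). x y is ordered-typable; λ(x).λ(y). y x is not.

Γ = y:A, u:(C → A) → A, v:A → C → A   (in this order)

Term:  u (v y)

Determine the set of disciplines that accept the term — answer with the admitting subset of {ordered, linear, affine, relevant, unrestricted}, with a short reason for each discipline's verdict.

admitting disciplines: linear, affine, relevant, unrestricted
counts: y=1, u=1, v=1
left-to-right use order: u, v, y
typing: well-typed at A
ordered: ✗, no contiguous prefix/suffix split fits u, v, y
linear: ✓, each of y, u, v used exactly once
affine: ✓, none of y, u, v used more than once
relevant: ✓, at least one use each (y, u, v)
unrestricted: ✓, type-checks (A) and nothing is barred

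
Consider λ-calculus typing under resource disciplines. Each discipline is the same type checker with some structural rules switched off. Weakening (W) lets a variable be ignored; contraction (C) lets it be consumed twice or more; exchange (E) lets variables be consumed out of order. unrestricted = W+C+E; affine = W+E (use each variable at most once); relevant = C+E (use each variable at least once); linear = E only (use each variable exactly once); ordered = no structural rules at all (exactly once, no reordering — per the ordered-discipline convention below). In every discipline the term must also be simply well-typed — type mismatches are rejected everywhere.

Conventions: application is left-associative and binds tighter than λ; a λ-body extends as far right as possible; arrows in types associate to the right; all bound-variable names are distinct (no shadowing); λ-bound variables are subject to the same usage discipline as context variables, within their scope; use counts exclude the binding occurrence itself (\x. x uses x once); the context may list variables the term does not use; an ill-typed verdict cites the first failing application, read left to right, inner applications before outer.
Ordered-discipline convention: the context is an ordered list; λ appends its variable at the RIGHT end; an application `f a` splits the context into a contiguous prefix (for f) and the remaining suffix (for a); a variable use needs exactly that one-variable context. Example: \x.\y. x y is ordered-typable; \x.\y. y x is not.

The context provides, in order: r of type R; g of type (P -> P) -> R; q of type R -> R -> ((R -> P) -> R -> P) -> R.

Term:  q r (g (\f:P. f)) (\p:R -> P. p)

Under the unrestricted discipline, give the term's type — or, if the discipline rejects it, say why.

term : R
variable uses: r ×1, g ×1, q ×1, f [bound] ×1, p [bound] ×1
use order (left to right): q, r, g, f, p
typing: well-typed — term : R
summary: ordered ✗ · linear ✓ · affine ✓ · relevant ✓ · unrestricted ✓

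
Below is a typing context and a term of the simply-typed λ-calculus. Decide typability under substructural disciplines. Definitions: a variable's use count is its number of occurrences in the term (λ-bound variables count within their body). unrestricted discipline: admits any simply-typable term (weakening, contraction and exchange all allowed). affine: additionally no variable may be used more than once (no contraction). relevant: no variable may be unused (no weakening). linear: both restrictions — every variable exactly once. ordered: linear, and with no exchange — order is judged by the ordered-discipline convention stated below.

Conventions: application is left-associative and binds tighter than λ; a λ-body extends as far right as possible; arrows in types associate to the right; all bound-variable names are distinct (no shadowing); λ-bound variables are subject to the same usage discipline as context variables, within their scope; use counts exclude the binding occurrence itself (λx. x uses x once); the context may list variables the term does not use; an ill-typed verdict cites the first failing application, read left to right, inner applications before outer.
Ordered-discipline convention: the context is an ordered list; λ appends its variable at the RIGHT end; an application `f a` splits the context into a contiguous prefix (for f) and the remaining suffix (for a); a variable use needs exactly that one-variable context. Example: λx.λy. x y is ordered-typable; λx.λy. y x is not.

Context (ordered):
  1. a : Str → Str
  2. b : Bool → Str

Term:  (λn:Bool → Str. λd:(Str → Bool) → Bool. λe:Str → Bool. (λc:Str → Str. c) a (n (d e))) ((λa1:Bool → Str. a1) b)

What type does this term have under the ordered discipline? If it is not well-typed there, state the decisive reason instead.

term : ((Str → Bool) → Bool) → (Str → Bool) → Str
usage: a: 1, b: 1, n (λ-bound): 1, d (λ-bound): 1, e (λ-bound): 1, c (λ-bound): 1, a1 (λ-bound): 1
order of uses: c, a, n, d, e, a1, b
typing: well-typed at ((Str → Bool) → Bool) → (Str → Bool) → Str
all disciplines: ordered ✓, linear ✓, affine ✓, relevant ✓, unrestricted ✓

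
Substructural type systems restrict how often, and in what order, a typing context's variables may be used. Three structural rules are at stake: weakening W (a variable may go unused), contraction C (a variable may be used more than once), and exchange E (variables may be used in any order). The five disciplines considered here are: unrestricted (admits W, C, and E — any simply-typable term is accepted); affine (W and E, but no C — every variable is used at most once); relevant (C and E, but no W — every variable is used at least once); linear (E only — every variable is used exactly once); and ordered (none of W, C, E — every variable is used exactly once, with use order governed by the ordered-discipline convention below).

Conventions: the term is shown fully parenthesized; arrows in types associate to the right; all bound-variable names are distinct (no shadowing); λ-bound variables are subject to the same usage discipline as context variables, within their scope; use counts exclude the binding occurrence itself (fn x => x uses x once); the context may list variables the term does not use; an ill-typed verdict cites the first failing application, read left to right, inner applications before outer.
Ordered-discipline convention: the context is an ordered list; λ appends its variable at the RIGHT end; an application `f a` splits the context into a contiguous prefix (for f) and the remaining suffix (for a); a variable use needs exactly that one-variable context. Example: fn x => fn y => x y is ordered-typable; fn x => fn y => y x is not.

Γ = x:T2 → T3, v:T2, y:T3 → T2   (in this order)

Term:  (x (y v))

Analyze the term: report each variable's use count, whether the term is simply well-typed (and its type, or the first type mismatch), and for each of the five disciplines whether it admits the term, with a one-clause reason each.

use counts: x: 1×; v: 1×; y: 1×
order of uses: x, y, v
typing: ill-typed: a function awaiting T3 gets T2
ordered ✗ (the type mismatch rejects it)
linear ✗ (not simply typable)
affine ✗ (fails simple typing)
relevant ✗ (a type mismatch blocks all five)
unrestricted ✗ (the type mismatch rejects it)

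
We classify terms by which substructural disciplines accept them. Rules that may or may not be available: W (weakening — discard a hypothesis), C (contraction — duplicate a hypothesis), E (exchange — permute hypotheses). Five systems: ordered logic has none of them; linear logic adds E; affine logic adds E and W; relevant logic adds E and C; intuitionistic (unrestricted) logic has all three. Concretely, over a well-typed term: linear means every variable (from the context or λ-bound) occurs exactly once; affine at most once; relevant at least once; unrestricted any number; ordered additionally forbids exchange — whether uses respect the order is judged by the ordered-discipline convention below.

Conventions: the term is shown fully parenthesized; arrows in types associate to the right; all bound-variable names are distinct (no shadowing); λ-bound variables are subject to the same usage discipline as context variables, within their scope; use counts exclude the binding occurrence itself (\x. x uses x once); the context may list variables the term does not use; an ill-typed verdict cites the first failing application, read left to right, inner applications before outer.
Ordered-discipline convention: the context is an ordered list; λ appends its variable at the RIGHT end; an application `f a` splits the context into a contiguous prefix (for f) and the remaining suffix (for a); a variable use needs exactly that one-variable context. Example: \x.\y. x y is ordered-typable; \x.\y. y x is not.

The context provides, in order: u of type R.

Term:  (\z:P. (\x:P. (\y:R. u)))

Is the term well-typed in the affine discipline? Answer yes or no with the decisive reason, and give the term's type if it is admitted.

yes — no duplicate uses among u, z, x, y; term : P -> P -> R -> R
counts: u ×1, z [bound] ×0, x [bound] ×0, y [bound] ×0
order of uses: u
typing: well-typed at P -> P -> R -> R
per-discipline verdicts: ordered ✗ · linear ✗ · affine ✓ · relevant ✗ · unrestricted ✓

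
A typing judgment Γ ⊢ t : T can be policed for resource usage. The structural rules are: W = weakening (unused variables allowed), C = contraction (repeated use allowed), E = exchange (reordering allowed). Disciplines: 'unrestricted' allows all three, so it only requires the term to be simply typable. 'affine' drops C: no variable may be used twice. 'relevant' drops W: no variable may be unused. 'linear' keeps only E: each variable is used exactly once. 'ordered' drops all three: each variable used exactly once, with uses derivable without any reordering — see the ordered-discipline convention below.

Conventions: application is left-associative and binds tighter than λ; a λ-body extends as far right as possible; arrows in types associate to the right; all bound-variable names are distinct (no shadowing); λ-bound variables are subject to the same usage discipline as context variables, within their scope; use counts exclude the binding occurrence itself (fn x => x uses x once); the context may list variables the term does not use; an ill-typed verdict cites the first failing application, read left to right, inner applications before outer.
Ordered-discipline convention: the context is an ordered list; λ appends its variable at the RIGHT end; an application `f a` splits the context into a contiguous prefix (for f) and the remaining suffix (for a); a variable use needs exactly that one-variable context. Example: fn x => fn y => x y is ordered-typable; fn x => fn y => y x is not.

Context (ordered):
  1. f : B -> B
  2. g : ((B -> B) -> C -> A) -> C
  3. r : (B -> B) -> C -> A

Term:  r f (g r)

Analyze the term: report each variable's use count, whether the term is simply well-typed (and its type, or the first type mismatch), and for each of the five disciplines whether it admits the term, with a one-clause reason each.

variable uses: f=1, g=1, r=2
use order (left to right): r, f, g, r
typing: the term checks, with type A
ordered: ✗ — uses contraction: r ×2
linear: ✗ — uses contraction: r ×2
affine: ✗ — uses contraction: r ×2
relevant: ✓ — none of f, g, r goes unused
unrestricted: ✓ — well-typed at A; no restrictions here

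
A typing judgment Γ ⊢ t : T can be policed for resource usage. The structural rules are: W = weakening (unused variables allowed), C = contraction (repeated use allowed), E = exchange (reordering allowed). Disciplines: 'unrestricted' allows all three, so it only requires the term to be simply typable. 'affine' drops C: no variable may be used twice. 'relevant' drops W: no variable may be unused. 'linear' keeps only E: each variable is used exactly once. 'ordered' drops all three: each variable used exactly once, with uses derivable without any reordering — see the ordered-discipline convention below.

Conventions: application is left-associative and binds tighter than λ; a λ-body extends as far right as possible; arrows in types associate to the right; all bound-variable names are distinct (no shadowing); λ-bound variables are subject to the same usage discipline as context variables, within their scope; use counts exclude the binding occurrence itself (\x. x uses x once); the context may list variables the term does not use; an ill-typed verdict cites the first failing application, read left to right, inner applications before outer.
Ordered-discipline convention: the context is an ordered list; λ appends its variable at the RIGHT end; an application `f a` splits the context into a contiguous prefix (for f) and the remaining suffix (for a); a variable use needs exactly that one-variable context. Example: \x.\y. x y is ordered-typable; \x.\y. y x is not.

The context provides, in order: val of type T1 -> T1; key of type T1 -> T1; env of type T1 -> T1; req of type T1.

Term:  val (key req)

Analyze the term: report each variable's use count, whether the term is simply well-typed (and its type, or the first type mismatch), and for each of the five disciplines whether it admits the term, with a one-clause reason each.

usage: val: 1×, key: 1×, env: 0×, req: 1×
use order (left to right): val, key, req
typing: well-typed at T1
ordered: ✗, env never used (weakening)
linear: ✗, env never used (weakening)
affine: ✓, none of val, key, env, req used more than once
relevant: ✗, env never used (weakening)
unrestricted: ✓, simply typable at T1; W, C, E all held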